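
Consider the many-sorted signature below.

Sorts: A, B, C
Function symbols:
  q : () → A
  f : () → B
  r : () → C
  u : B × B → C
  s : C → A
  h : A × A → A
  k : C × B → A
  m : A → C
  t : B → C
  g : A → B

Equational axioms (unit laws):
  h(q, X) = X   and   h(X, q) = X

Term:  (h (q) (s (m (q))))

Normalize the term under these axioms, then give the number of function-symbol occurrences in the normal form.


size = 3

1. (h (q) (s (m (q))))  →  (s (m (q)))
normal form: (s (m (q)))


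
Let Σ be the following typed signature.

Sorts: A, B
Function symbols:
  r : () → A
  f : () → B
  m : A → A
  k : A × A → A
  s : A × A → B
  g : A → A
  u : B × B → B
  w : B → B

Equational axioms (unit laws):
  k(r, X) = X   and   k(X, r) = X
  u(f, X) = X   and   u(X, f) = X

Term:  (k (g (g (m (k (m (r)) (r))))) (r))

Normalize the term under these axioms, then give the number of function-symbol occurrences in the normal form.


size = 5

1. (k (g (g (m (k (m (r)) (r))))) (r))  →  (g (g (m (k (m (r)) (r)))))
2. (g (g (m (k (m (r)) (r)))))  →  (g (g (m (m (r)))))
normal form: (g (g (m (m (r)))))


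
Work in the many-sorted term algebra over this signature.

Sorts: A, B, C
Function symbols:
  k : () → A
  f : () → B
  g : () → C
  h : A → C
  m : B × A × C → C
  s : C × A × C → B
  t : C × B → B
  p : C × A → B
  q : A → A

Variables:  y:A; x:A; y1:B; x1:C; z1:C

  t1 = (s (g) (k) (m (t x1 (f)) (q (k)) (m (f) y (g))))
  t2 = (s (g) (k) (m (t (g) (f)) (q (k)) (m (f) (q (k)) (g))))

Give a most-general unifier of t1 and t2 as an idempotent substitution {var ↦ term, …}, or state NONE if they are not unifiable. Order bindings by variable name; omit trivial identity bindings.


{x1 ↦ (g), y ↦ (q (k))}


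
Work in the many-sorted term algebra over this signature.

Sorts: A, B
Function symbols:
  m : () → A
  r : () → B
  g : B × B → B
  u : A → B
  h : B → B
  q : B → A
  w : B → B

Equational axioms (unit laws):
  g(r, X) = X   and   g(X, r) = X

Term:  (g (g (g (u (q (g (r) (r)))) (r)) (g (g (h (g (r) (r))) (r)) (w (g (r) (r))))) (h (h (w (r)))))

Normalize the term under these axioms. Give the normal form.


normal form = (g (g (u (q (r))) (g (h (r)) (w (r)))) (h (h (w (r)))))

1. (g (g (g (u (q (g (r) (r)))) (r)) (g (g (h (g (r) (r))) (r)) (w (g (r) (r))))) (h (h (w (r)))))  →  (g (g (u (q (g (r) (r)))) (g (g (h (g (r) (r))) (r)) (w (g (r) (r))))) (h (h (w (r)))))
2. (g (g (u (q (g (r) (r)))) (g (g (h (g (r) (r))) (r)) (w (g (r) (r))))) (h (h (w (r)))))  →  (g (g (u (q (r))) (g (g (h (g (r) (r))) (r)) (w (g (r) (r))))) (h (h (w (r)))))
3. (g (g (u (q (r))) (g (g (h (g (r) (r))) (r)) (w (g (r) (r))))) (h (h (w (r)))))  →  (g (g (u (q (r))) (g (h (g (r) (r))) (w (g (r) (r))))) (h (h (w (r)))))
4. (g (g (u (q (r))) (g (h (g (r) (r))) (w (g (r) (r))))) (h (h (w (r)))))  →  (g (g (u (q (r))) (g (h (r)) (w (g (r) (r))))) (h (h (w (r)))))
5. (g (g (u (q (r))) (g (h (r)) (w (g (r) (r))))) (h (h (w (r)))))  →  (g (g (u (q (r))) (g (h (r)) (w (r)))) (h (h (w (r)))))


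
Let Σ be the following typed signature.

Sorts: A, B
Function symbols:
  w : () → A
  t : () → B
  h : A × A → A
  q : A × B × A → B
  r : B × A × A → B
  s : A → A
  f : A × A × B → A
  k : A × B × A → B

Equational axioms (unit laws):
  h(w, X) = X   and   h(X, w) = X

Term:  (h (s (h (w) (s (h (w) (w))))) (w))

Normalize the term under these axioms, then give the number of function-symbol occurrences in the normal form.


size = 3

1. (h (s (h (w) (s (h (w) (w))))) (w))  →  (s (h (w) (s (h (w) (w)))))
2. (s (h (w) (s (h (w) (w)))))  →  (s (s (h (w) (w))))
3. (s (s (h (w) (w))))  →  (s (s (w)))
normal form: (s (s (w)))


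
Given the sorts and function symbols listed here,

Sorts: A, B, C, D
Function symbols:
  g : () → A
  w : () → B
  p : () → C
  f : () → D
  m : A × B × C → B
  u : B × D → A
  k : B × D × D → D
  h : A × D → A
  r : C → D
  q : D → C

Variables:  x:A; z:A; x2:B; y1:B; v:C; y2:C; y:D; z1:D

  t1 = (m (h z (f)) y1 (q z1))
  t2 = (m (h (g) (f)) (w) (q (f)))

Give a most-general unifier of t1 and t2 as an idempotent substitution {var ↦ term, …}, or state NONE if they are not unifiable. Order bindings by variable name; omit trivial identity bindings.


{y1 ↦ (w), z ↦ (g), z1 ↦ (f)}


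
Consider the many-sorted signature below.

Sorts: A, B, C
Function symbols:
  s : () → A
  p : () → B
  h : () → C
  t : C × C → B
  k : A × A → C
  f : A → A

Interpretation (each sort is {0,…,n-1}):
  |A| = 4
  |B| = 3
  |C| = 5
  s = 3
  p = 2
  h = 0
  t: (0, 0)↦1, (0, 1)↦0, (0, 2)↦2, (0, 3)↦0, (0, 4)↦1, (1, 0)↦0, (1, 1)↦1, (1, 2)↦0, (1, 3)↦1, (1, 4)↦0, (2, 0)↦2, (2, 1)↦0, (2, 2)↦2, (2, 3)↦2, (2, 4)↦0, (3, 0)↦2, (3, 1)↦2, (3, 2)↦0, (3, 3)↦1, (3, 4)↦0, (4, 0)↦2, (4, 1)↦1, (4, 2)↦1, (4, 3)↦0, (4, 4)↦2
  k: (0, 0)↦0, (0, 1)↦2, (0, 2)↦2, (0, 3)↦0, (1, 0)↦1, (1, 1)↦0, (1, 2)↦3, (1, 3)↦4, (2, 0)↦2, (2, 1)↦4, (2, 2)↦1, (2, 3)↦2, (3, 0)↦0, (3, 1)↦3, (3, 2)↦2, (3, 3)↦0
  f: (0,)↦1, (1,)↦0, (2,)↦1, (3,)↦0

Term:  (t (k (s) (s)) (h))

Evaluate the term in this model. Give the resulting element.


  s = 3
  s = 3
  (k (s) (s)) = k(3, 3) = 0
  h = 0
  (t (k (s) (s)) (h)) = t(0, 0) = 1

value = 1


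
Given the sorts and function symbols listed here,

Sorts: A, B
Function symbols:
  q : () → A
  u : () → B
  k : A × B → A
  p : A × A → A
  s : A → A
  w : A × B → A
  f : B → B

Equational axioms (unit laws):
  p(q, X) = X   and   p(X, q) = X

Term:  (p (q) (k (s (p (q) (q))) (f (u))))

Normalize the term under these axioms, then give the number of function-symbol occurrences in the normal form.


size = 5

1. (p (q) (k (s (p (q) (q))) (f (u))))  →  (k (s (p (q) (q))) (f (u)))
2. (k (s (p (q) (q))) (f (u)))  →  (k (s (q)) (f (u)))
normal form: (k (s (q)) (f (u)))


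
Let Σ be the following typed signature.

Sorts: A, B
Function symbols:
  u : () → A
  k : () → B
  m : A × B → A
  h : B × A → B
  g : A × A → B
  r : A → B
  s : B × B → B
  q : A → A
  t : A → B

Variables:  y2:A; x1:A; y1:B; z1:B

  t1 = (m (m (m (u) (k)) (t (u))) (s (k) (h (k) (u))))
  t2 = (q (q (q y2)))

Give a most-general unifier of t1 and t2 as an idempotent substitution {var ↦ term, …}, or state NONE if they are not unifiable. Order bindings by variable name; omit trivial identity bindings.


head clash or occurs-check failure — not unifiable

NONE (not unifiable)


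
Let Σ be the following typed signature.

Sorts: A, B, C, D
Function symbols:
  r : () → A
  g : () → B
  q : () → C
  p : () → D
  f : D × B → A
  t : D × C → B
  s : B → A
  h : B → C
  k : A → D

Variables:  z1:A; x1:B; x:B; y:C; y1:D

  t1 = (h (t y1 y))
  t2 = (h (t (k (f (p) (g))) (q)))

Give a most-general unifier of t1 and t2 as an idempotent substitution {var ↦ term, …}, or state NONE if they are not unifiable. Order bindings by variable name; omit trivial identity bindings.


{y ↦ (q), y1 ↦ (k (f (p) (g)))}


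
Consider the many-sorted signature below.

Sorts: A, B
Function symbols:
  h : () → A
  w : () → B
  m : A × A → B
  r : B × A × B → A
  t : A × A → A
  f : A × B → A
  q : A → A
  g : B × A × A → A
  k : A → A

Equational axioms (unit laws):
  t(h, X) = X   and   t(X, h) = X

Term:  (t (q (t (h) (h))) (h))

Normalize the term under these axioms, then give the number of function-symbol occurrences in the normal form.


1. (t (q (t (h) (h))) (h))  →  (q (t (h) (h)))
2. (q (t (h) (h)))  →  (q (h))
normal form: (q (h))

size = 2


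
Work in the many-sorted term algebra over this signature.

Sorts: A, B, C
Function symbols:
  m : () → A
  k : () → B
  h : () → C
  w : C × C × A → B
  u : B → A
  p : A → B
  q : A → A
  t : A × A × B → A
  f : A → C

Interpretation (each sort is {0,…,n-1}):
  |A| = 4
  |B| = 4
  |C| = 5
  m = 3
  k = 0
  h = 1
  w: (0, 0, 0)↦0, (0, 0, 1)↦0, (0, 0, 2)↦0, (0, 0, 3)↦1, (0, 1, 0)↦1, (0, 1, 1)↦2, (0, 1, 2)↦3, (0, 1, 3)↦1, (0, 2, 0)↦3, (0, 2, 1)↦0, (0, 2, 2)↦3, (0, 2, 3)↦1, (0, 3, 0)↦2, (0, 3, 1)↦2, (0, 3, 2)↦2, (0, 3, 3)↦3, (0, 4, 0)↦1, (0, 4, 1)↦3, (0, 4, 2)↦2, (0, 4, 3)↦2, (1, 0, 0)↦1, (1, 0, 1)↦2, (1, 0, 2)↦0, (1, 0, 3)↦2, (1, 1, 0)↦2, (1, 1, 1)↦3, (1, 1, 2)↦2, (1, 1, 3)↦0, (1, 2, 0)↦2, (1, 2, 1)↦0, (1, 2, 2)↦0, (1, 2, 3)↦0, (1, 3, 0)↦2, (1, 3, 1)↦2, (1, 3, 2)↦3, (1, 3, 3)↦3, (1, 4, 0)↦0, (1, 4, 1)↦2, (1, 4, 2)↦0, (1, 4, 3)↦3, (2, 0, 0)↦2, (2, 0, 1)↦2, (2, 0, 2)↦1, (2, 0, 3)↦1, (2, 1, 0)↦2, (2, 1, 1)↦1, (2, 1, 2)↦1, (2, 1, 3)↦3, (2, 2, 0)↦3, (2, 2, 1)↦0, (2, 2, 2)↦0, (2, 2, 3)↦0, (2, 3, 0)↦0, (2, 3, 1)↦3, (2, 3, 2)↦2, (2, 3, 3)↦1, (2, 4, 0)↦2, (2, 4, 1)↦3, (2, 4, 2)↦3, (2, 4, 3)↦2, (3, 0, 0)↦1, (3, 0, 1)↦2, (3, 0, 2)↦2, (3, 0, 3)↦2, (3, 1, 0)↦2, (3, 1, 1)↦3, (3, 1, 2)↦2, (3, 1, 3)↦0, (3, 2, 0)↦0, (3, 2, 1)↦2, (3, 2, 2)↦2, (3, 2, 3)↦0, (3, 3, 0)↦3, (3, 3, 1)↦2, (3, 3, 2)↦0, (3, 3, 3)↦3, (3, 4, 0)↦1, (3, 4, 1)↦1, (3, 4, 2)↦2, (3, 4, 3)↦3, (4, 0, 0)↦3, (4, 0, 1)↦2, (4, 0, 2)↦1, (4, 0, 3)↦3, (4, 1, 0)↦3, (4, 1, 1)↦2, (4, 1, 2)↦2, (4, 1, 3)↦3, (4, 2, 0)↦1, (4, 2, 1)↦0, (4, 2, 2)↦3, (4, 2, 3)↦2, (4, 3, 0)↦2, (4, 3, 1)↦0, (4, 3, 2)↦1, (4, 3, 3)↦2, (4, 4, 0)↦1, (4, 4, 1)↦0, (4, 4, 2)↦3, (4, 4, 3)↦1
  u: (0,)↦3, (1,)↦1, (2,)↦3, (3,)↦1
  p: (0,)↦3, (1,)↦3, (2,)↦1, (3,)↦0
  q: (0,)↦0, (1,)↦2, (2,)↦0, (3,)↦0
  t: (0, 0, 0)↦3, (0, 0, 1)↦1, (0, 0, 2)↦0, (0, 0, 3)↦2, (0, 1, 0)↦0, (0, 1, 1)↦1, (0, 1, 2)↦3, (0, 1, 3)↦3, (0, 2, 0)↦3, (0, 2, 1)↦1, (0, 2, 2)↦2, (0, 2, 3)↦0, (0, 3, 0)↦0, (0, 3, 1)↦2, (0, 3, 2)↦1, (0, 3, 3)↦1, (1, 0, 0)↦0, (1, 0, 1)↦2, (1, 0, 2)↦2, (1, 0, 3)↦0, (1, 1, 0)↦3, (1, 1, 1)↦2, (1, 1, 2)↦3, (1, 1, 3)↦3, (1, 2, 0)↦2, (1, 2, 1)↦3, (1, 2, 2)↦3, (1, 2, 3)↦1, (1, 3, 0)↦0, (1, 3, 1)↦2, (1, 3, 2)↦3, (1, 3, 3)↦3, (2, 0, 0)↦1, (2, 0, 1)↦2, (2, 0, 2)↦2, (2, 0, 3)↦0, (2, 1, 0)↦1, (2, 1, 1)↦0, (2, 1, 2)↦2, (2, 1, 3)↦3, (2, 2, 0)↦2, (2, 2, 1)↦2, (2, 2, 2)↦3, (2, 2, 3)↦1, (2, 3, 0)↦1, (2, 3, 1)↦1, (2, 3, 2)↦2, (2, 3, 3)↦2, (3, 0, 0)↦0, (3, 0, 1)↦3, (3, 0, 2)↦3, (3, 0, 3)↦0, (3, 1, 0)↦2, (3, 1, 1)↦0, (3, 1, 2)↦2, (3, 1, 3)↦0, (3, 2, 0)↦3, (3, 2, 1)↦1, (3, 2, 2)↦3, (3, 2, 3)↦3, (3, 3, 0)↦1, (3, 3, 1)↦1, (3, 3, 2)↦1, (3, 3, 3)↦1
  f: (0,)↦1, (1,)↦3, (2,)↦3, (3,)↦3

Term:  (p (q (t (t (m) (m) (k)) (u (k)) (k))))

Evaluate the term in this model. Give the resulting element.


value = 3

  m = 3
  m = 3
  k = 0
  (t (m) (m) (k)) = t(3, 3, 0) = 1
  k = 0
  (u (k)) = u(0,) = 3
  k = 0
  (t (t (m) (m) (k)) (u (k)) (k)) = t(1, 3, 0) = 0
  (q (t (t (m) (m) (k)) (u (k)) (k))) = q(0,) = 0
  (p (q (t (t (m) (m) (k)) (u (k)) (k)))) = p(0,) = 3


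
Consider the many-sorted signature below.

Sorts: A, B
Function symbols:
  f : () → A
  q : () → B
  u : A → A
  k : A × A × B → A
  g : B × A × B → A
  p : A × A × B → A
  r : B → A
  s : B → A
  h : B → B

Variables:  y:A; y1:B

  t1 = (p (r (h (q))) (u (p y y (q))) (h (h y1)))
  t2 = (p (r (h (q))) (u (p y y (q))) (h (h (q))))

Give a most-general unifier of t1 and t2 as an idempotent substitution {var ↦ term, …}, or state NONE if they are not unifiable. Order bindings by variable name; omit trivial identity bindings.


{y1 ↦ (q)}


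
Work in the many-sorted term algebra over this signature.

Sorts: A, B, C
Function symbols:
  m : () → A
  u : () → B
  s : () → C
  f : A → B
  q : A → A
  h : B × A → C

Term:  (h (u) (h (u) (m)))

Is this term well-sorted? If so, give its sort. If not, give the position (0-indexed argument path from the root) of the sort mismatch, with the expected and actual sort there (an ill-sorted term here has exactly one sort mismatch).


ill-sorted at position [1]: expected A, got C

  (u) : B
    (u) : B
    (m) : A
  (h (u) (m)) : C
(h (u) (h (u) (m))) : ✗ arg 1 at [1] has sort C, expected A


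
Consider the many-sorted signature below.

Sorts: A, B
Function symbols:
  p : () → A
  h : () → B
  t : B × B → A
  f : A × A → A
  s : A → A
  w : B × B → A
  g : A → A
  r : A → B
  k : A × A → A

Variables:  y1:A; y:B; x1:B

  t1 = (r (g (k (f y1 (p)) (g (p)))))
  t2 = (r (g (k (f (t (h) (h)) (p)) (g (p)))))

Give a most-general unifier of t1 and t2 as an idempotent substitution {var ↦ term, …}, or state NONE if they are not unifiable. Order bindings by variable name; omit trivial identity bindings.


{y1 ↦ (t (h) (h))}


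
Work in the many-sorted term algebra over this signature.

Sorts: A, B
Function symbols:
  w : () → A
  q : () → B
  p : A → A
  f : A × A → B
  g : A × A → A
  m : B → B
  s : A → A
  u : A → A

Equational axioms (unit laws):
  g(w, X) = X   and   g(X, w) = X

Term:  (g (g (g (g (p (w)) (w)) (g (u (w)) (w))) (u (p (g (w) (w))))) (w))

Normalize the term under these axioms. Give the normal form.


normal form = (g (g (p (w)) (u (w))) (u (p (w))))

1. (g (g (g (g (p (w)) (w)) (g (u (w)) (w))) (u (p (g (w) (w))))) (w))  →  (g (g (g (p (w)) (w)) (g (u (w)) (w))) (u (p (g (w) (w)))))
2. (g (g (g (p (w)) (w)) (g (u (w)) (w))) (u (p (g (w) (w)))))  →  (g (g (p (w)) (g (u (w)) (w))) (u (p (g (w) (w)))))
3. (g (g (p (w)) (g (u (w)) (w))) (u (p (g (w) (w)))))  →  (g (g (p (w)) (u (w))) (u (p (g (w) (w)))))
4. (g (g (p (w)) (u (w))) (u (p (g (w) (w)))))  →  (g (g (p (w)) (u (w))) (u (p (w))))


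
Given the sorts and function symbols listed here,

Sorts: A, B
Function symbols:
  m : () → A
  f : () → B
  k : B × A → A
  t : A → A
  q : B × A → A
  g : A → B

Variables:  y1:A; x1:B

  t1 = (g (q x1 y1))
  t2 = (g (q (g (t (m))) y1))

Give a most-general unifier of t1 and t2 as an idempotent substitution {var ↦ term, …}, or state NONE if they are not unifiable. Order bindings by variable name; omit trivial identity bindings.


{x1 ↦ (g (t (m)))}


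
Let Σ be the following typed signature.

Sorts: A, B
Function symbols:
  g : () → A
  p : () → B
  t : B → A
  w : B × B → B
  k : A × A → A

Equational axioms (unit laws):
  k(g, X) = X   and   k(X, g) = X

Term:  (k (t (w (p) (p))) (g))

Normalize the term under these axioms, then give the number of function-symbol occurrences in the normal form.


size = 4

1. (k (t (w (p) (p))) (g))  →  (t (w (p) (p)))
normal form: (t (w (p) (p)))


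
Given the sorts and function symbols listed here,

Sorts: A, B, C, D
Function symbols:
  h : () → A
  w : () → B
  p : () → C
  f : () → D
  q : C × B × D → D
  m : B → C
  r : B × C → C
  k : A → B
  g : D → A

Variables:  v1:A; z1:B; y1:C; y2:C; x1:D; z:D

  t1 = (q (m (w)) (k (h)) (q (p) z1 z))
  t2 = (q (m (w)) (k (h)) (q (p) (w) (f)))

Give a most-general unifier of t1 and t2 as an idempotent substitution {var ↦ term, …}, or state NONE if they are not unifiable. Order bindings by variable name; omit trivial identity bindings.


{z ↦ (f), z1 ↦ (w)}


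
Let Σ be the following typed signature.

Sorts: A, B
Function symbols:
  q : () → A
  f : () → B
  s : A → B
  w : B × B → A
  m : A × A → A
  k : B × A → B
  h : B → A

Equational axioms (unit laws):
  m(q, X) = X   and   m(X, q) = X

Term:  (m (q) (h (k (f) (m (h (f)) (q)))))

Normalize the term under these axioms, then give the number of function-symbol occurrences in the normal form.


size = 5

1. (m (q) (h (k (f) (m (h (f)) (q)))))  →  (h (k (f) (m (h (f)) (q))))
2. (h (k (f) (m (h (f)) (q))))  →  (h (k (f) (h (f))))
normal form: (h (k (f) (h (f))))


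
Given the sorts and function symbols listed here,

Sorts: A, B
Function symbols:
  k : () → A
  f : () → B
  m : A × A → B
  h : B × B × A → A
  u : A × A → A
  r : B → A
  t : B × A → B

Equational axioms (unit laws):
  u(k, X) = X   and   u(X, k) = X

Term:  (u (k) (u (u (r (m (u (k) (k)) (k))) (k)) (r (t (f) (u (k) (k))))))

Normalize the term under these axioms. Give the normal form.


1. (u (k) (u (u (r (m (u (k) (k)) (k))) (k)) (r (t (f) (u (k) (k))))))  →  (u (u (r (m (u (k) (k)) (k))) (k)) (r (t (f) (u (k) (k)))))
2. (u (u (r (m (u (k) (k)) (k))) (k)) (r (t (f) (u (k) (k)))))  →  (u (r (m (u (k) (k)) (k))) (r (t (f) (u (k) (k)))))
3. (u (r (m (u (k) (k)) (k))) (r (t (f) (u (k) (k)))))  →  (u (r (m (k) (k))) (r (t (f) (u (k) (k)))))
4. (u (r (m (k) (k))) (r (t (f) (u (k) (k)))))  →  (u (r (m (k) (k))) (r (t (f) (k))))

normal form = (u (r (m (k) (k))) (r (t (f) (k))))


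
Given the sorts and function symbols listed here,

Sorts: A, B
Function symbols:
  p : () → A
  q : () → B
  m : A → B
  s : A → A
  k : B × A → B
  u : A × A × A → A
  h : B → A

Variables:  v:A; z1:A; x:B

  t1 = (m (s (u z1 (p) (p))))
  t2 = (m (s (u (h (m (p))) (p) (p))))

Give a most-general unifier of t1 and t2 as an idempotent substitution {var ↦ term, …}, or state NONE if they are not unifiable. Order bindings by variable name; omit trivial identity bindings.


{z1 ↦ (h (m (p)))}


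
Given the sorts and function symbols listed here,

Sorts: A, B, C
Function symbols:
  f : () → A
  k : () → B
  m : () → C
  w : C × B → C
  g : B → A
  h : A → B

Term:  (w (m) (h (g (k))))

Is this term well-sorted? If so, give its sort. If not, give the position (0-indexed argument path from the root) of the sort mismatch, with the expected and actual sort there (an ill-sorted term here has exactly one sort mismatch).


well-sorted; sort = C

  (m) : C
      (k) : B
    (g (k)) : A
  (h (g (k))) : B
(w (m) (h (g (k)))) : C


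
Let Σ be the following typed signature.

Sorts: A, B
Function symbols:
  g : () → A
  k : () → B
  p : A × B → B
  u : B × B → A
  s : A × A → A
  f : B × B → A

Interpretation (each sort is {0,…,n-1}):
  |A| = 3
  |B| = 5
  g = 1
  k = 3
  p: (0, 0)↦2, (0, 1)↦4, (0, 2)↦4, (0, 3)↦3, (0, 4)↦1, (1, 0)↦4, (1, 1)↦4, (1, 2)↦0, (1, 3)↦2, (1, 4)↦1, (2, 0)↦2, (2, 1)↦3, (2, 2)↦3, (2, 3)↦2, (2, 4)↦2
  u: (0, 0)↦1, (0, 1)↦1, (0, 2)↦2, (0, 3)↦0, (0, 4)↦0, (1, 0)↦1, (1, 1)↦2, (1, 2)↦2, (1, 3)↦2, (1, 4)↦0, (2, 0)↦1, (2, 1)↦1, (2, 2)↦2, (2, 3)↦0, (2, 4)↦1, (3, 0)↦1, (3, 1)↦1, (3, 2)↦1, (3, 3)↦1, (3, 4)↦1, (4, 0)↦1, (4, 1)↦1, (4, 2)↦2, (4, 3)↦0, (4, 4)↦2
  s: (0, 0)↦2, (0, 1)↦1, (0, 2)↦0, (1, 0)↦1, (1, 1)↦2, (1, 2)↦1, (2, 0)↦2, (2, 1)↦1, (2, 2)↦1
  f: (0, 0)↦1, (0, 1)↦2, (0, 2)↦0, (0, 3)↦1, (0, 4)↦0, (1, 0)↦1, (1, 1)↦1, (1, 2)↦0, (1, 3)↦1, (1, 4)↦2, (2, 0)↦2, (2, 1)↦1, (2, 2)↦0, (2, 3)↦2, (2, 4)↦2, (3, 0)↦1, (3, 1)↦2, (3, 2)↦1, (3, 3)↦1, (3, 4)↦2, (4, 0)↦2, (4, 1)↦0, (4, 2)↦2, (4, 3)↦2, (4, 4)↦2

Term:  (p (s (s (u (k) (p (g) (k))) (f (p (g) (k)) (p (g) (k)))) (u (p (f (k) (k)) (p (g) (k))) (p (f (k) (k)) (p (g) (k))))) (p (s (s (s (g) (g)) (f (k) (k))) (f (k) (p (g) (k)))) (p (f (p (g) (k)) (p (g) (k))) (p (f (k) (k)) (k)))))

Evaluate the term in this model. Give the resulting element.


  k = 3
  g = 1
  k = 3
  (p (g) (k)) = p(1, 3) = 2
  (u (k) (p (g) (k))) = u(3, 2) = 1
  g = 1
  k = 3
  (p (g) (k)) = p(1, 3) = 2
  g = 1
  k = 3
  (p (g) (k)) = p(1, 3) = 2
  (f (p (g) (k)) (p (g) (k))) = f(2, 2) = 0
  (s (u (k) (p (g) (k))) (f (p (g) (k)) (p (g) (k)))) = s(1, 0) = 1
  k = 3
  k = 3
  (f (k) (k)) = f(3, 3) = 1
  g = 1
  k = 3
  (p (g) (k)) = p(1, 3) = 2
  (p (f (k) (k)) (p (g) (k))) = p(1, 2) = 0
  k = 3
  k = 3
  (f (k) (k)) = f(3, 3) = 1
  g = 1
  k = 3
  (p (g) (k)) = p(1, 3) = 2
  (p (f (k) (k)) (p (g) (k))) = p(1, 2) = 0
  (u (p (f (k) (k)) (p (g) (k))) (p (f (k) (k)) (p (g) (k)))) = u(0, 0) = 1
  (s (s (u (k) (p (g) (k))) (f (p (g) (k)) (p (g) (k)))) (u (p (f (k) (k)) (p (g) (k))) (p (f (k) (k)) (p (g) (k))))) = s(1, 1) = 2
  g = 1
  g = 1
  (s (g) (g)) = s(1, 1) = 2
  k = 3
  k = 3
  (f (k) (k)) = f(3, 3) = 1
  (s (s (g) (g)) (f (k) (k))) = s(2, 1) = 1
  k = 3
  g = 1
  k = 3
  (p (g) (k)) = p(1, 3) = 2
  (f (k) (p (g) (k))) = f(3, 2) = 1
  (s (s (s (g) (g)) (f (k) (k))) (f (k) (p (g) (k)))) = s(1, 1) = 2
  g = 1
  k = 3
  (p (g) (k)) = p(1, 3) = 2
  g = 1
  k = 3
  (p (g) (k)) = p(1, 3) = 2
  (f (p (g) (k)) (p (g) (k))) = f(2, 2) = 0
  k = 3
  k = 3
  (f (k) (k)) = f(3, 3) = 1
  k = 3
  (p (f (k) (k)) (k)) = p(1, 3) = 2
  (p (f (p (g) (k)) (p (g) (k))) (p (f (k) (k)) (k))) = p(0, 2) = 4
  (p (s (s (s (g) (g)) (f (k) (k))) (f (k) (p (g) (k)))) (p (f (p (g) (k)) (p (g) (k))) (p (f (k) (k)) (k)))) = p(2, 4) = 2
  (p (s (s (u (k) (p (g) (k))) (f (p (g) (k)) (p (g) (k)))) (u (p (f (k) (k)) (p (g) (k))) (p (f (k) (k)) (p (g) (k))))) (p (s (s (s (g) (g)) (f (k) (k))) (f (k) (p (g) (k)))) (p (f (p (g) (k)) (p (g) (k))) (p (f (k) (k)) (k))))) = p(2, 2) = 3

value = 3


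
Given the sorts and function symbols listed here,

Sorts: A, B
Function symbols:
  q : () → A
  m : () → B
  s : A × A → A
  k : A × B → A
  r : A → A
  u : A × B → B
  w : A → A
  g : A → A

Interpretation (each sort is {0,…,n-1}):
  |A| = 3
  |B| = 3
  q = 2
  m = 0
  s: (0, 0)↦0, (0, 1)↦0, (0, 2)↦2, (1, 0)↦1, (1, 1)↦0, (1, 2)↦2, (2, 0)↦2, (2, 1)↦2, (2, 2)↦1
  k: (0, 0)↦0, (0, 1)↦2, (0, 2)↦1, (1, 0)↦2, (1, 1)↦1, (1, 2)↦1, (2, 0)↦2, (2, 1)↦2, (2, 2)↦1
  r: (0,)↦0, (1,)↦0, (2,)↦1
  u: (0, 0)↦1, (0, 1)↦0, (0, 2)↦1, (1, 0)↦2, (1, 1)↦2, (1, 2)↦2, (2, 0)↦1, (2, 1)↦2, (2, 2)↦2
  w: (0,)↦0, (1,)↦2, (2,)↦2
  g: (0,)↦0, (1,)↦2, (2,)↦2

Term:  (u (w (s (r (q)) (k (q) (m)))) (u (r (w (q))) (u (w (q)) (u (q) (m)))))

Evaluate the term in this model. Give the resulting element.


value = 2

  q = 2
  (r (q)) = r(2,) = 1
  q = 2
  m = 0
  (k (q) (m)) = k(2, 0) = 2
  (s (r (q)) (k (q) (m))) = s(1, 2) = 2
  (w (s (r (q)) (k (q) (m)))) = w(2,) = 2
  q = 2
  (w (q)) = w(2,) = 2
  (r (w (q))) = r(2,) = 1
  q = 2
  (w (q)) = w(2,) = 2
  q = 2
  m = 0
  (u (q) (m)) = u(2, 0) = 1
  (u (w (q)) (u (q) (m))) = u(2, 1) = 2
  (u (r (w (q))) (u (w (q)) (u (q) (m)))) = u(1, 2) = 2
  (u (w (s (r (q)) (k (q) (m)))) (u (r (w (q))) (u (w (q)) (u (q) (m))))) = u(2, 2) = 2


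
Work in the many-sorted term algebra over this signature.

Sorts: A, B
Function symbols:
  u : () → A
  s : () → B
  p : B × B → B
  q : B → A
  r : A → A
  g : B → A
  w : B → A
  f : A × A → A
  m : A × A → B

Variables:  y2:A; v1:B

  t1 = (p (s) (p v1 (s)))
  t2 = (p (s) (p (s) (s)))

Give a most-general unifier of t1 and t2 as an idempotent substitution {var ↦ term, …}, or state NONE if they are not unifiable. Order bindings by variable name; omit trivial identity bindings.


{v1 ↦ (s)}


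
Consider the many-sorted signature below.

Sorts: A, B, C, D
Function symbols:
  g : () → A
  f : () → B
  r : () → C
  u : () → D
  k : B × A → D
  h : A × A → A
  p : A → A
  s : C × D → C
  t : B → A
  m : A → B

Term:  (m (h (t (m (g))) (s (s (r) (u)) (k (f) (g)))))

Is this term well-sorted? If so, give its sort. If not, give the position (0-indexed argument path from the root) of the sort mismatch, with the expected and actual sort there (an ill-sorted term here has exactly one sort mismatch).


ill-sorted at position [0, 1]: expected A, got C

        (g) : A
      (m (g)) : B
    (t (m (g))) : A
        (r) : C
        (u) : D
      (s (r) (u)) : C
        (f) : B
        (g) : A
      (k (f) (g)) : D
    (s (s (r) (u)) (k (f) (g))) : C
  (h (t (m (g))) (s (s (r) (u)) (k (f) (g)))) : ✗ arg 1 at [0, 1] has sort C, expected A


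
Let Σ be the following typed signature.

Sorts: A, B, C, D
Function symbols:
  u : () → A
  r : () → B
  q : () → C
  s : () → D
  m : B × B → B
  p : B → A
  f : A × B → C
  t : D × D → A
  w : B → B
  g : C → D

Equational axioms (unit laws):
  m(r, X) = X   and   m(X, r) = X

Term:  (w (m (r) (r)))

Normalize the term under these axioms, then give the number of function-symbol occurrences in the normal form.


size = 2

1. (w (m (r) (r)))  →  (w (r))
normal form: (w (r))


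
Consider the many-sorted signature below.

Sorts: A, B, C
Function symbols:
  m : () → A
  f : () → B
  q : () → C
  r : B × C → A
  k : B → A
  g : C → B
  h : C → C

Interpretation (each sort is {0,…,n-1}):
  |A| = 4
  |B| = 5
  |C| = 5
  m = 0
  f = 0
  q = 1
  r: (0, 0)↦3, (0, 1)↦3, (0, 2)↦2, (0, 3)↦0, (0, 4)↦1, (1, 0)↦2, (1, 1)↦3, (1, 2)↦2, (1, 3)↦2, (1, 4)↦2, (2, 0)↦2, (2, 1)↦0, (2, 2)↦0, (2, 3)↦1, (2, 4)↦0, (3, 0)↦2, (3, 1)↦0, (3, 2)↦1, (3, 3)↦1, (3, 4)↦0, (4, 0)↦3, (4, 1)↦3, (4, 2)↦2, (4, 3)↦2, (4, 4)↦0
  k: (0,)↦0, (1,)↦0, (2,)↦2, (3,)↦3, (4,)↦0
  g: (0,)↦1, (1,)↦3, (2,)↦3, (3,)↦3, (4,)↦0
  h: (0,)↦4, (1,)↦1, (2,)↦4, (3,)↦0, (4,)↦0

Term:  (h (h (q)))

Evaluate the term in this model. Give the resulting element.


  q = 1
  (h (q)) = h(1,) = 1
  (h (h (q))) = h(1,) = 1

value = 1


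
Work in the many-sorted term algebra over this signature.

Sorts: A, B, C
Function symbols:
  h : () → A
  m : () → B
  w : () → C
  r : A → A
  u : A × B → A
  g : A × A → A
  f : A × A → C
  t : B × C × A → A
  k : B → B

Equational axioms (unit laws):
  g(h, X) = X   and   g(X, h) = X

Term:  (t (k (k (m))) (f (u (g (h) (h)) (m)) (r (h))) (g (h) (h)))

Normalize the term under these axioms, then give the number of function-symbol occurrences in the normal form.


size = 11

1. (t (k (k (m))) (f (u (g (h) (h)) (m)) (r (h))) (g (h) (h)))  →  (t (k (k (m))) (f (u (h) (m)) (r (h))) (g (h) (h)))
2. (t (k (k (m))) (f (u (h) (m)) (r (h))) (g (h) (h)))  →  (t (k (k (m))) (f (u (h) (m)) (r (h))) (h))
normal form: (t (k (k (m))) (f (u (h) (m)) (r (h))) (h))


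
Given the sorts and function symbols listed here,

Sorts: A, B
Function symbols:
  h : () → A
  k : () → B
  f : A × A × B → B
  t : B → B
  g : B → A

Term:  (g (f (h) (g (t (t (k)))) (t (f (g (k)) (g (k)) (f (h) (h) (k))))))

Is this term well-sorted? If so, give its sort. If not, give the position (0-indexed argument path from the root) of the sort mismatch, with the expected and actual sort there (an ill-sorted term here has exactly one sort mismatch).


    (h) : A
          (k) : B
        (t (k)) : B
      (t (t (k))) : B
    (g (t (t (k)))) : A
          (k) : B
        (g (k)) : A
          (k) : B
        (g (k)) : A
          (h) : A
          (h) : A
          (k) : B
        (f (h) (h) (k)) : B
      (f (g (k)) (g (k)) (f (h) (h) (k))) : B
    (t (f (g (k)) (g (k)) (f (h) (h) (k)))) : B
  (f (h) (g (t (t (k)))) (t (f (g (k)) (g (k)) (f (h) (h) (k))))) : B
(g (f (h) (g (t (t (k)))) (t (f (g (k)) (g (k)) (f (h) (h) (k)))))) : A

well-sorted; sort = A


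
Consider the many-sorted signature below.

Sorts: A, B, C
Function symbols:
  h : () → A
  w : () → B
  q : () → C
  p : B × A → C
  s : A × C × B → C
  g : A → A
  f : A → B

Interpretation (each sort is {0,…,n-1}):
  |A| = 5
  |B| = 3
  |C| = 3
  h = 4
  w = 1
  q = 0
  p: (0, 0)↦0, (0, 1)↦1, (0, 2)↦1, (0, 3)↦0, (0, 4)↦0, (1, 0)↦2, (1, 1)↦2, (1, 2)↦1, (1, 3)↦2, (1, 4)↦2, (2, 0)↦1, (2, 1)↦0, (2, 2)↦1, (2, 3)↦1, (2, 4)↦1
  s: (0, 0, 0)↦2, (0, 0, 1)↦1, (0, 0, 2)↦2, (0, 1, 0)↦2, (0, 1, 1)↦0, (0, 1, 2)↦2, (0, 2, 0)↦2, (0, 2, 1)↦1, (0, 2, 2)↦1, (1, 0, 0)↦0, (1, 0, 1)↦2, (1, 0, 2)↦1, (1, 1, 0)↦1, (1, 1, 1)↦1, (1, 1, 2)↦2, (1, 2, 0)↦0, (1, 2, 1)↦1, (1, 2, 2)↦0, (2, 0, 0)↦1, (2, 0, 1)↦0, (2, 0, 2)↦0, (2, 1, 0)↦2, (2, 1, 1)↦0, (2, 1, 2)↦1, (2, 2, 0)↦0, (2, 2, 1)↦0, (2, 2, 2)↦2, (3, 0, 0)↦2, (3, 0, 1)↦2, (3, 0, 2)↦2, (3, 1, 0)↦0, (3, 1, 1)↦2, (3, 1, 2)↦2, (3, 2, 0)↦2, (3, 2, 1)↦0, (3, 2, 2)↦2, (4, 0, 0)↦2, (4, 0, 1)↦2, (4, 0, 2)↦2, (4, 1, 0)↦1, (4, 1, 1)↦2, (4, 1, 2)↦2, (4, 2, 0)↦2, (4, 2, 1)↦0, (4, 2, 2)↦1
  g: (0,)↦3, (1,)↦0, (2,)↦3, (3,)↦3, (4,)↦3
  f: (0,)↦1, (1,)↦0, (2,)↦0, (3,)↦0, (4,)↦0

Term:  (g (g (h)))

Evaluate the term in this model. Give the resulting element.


  h = 4
  (g (h)) = g(4,) = 3
  (g (g (h))) = g(3,) = 3

value = 3


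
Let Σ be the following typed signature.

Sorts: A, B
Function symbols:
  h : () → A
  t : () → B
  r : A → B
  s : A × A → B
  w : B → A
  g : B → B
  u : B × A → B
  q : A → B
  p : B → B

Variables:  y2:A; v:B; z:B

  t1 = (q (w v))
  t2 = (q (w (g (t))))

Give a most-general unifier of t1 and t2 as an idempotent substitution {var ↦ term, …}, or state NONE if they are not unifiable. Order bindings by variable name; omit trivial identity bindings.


{v ↦ (g (t))}


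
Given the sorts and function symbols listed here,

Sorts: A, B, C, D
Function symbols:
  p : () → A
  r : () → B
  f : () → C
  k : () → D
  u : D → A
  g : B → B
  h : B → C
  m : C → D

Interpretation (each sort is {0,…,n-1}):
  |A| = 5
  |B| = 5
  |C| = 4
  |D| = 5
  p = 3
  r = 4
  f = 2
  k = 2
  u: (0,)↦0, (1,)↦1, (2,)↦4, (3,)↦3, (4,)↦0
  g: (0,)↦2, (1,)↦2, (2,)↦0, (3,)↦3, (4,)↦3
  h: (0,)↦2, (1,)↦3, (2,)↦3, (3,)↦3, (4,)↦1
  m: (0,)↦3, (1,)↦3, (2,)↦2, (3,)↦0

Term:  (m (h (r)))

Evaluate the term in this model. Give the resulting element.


  r = 4
  (h (r)) = h(4,) = 1
  (m (h (r))) = m(1,) = 3

value = 3


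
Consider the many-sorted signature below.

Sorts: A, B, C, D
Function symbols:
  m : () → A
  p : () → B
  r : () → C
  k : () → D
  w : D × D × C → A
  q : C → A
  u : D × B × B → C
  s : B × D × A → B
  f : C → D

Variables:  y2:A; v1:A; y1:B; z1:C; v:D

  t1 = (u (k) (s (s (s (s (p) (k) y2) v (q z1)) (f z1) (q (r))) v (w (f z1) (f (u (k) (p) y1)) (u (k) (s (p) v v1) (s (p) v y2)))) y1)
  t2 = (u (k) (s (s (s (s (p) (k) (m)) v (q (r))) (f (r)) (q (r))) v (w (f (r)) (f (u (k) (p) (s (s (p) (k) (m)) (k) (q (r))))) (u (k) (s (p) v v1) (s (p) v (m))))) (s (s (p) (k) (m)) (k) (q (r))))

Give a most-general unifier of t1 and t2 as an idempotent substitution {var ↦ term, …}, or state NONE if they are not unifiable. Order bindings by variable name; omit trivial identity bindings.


{y1 ↦ (s (s (p) (k) (m)) (k) (q (r))), y2 ↦ (m), z1 ↦ (r)}


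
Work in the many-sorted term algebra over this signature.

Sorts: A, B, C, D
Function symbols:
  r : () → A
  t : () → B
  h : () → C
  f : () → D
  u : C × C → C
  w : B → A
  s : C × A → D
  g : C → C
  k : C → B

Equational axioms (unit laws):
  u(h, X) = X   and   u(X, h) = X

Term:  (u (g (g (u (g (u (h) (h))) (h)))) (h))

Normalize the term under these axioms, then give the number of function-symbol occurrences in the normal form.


1. (u (g (g (u (g (u (h) (h))) (h)))) (h))  →  (g (g (u (g (u (h) (h))) (h))))
2. (g (g (u (g (u (h) (h))) (h))))  →  (g (g (g (u (h) (h)))))
3. (g (g (g (u (h) (h)))))  →  (g (g (g (h))))
normal form: (g (g (g (h))))

size = 4


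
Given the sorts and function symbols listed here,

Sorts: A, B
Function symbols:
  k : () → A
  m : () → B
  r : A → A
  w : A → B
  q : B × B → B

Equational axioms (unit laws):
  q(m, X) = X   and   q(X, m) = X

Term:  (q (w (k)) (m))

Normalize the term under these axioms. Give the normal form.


normal form = (w (k))

1. (q (w (k)) (m))  →  (w (k))


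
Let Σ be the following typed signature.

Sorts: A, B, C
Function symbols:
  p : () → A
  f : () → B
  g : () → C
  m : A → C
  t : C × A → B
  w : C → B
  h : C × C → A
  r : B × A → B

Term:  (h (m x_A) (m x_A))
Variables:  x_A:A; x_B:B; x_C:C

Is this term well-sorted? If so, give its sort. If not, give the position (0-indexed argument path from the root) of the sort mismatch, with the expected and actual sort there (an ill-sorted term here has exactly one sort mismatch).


well-sorted; sort = A

    x_A : A
  (m x_A) : C
    x_A : A
  (m x_A) : C
(h (m x_A) (m x_A)) : A


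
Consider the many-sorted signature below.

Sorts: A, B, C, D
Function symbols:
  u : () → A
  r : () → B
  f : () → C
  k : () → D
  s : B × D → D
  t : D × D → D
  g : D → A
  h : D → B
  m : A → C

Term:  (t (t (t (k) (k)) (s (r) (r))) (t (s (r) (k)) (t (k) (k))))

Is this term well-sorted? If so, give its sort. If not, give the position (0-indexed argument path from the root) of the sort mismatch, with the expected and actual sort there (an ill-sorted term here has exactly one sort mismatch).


ill-sorted at position [0, 1, 1]: expected D, got B

      (k) : D
      (k) : D
    (t (k) (k)) : D
      (r) : B
      (r) : B
    (s (r) (r)) : ✗ arg 1 at [0, 1, 1] has sort B, expected D
      (r) : B
      (k) : D
    (s (r) (k)) : D
      (k) : D
      (k) : D
    (t (k) (k)) : D
  (t (s (r) (k)) (t (k) (k))) : D


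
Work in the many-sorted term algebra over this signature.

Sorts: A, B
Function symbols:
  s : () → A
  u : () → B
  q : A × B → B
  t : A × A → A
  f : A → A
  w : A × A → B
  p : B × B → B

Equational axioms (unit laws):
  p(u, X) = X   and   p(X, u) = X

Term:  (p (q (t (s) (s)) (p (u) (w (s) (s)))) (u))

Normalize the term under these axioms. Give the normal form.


normal form = (q (t (s) (s)) (w (s) (s)))

1. (p (q (t (s) (s)) (p (u) (w (s) (s)))) (u))  →  (q (t (s) (s)) (p (u) (w (s) (s))))
2. (q (t (s) (s)) (p (u) (w (s) (s))))  →  (q (t (s) (s)) (w (s) (s)))


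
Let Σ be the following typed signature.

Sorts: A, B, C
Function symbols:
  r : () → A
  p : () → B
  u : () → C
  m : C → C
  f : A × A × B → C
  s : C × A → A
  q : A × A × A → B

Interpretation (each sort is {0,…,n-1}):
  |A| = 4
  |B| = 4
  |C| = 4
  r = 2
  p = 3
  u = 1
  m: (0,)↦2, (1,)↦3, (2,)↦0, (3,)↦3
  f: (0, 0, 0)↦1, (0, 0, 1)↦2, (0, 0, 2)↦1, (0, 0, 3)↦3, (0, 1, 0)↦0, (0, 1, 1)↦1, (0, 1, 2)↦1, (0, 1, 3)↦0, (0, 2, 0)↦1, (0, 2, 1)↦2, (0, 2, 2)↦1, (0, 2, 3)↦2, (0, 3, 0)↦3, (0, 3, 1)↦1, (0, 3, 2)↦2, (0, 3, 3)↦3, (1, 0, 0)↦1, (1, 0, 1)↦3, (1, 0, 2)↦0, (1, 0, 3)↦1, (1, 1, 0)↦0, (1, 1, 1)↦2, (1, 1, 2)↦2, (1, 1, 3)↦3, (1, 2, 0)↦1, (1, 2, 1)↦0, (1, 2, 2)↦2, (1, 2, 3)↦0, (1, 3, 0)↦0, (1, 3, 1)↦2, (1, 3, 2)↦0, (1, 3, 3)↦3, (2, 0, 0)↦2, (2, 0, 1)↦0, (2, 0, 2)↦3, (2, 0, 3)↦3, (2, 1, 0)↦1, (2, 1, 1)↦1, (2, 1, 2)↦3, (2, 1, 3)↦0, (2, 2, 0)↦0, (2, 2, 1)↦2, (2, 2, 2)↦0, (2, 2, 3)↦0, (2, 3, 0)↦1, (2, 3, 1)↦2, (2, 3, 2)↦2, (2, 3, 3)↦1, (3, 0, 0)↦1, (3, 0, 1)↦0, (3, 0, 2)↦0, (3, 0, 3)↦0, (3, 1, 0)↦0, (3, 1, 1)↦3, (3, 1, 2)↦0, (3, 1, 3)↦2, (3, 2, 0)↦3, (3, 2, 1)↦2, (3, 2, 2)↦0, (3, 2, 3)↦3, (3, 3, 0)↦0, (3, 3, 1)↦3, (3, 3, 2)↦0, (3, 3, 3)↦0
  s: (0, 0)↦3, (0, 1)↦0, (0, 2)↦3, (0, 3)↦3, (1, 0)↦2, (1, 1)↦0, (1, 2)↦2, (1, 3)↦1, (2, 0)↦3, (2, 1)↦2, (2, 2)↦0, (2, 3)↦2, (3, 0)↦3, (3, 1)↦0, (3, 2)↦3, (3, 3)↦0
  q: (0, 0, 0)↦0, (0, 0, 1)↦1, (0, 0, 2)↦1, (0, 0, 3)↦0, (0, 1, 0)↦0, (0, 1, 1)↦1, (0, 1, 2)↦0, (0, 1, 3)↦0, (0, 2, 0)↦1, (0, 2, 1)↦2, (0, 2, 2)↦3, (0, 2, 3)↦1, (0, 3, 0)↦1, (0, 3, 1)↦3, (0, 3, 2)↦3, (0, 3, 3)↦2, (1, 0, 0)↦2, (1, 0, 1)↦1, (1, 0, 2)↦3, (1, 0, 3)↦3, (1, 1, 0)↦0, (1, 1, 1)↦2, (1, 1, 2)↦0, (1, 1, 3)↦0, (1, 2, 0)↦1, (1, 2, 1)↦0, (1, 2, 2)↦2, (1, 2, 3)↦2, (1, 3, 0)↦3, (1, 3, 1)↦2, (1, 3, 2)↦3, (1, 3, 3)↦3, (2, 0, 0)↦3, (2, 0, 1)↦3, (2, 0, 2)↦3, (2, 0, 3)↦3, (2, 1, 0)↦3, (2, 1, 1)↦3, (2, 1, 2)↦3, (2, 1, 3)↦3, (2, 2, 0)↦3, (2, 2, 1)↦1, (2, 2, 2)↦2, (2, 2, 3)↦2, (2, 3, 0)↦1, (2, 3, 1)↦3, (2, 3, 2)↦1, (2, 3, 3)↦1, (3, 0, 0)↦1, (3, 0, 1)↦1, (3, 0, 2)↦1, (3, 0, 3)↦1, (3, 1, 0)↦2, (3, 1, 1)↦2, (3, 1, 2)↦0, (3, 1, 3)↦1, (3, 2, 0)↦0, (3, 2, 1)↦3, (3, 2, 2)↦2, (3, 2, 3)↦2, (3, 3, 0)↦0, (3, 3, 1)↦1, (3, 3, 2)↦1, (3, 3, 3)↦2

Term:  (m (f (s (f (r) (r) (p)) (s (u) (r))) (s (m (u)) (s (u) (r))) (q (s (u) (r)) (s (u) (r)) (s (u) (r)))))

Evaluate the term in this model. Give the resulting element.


  r = 2
  r = 2
  p = 3
  (f (r) (r) (p)) = f(2, 2, 3) = 0
  u = 1
  r = 2
  (s (u) (r)) = s(1, 2) = 2
  (s (f (r) (r) (p)) (s (u) (r))) = s(0, 2) = 3
  u = 1
  (m (u)) = m(1,) = 3
  u = 1
  r = 2
  (s (u) (r)) = s(1, 2) = 2
  (s (m (u)) (s (u) (r))) = s(3, 2) = 3
  u = 1
  r = 2
  (s (u) (r)) = s(1, 2) = 2
  u = 1
  r = 2
  (s (u) (r)) = s(1, 2) = 2
  u = 1
  r = 2
  (s (u) (r)) = s(1, 2) = 2
  (q (s (u) (r)) (s (u) (r)) (s (u) (r))) = q(2, 2, 2) = 2
  (f (s (f (r) (r) (p)) (s (u) (r))) (s (m (u)) (s (u) (r))) (q (s (u) (r)) (s (u) (r)) (s (u) (r)))) = f(3, 3, 2) = 0
  (m (f (s (f (r) (r) (p)) (s (u) (r))) (s (m (u)) (s (u) (r))) (q (s (u) (r)) (s (u) (r)) (s (u) (r))))) = m(0,) = 2

value = 2


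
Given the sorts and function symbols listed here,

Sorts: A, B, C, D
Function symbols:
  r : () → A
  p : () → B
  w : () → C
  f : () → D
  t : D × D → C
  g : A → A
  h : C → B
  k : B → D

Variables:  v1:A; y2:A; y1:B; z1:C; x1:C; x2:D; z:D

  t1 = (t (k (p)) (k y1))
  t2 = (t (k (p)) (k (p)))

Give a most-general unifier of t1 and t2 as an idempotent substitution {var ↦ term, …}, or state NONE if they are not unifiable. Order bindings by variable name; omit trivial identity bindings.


{y1 ↦ (p)}


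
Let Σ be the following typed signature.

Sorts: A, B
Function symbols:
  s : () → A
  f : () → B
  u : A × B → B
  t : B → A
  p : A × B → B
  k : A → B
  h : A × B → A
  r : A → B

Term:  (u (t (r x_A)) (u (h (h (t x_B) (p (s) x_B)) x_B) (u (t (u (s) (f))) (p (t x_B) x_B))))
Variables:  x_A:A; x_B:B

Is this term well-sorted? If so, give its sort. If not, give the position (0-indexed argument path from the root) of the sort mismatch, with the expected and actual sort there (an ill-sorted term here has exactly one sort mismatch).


      x_A : A
    (r x_A) : B
  (t (r x_A)) : A
          x_B : B
        (t x_B) : A
          (s) : A
          x_B : B
        (p (s) x_B) : B
      (h (t x_B) (p (s) x_B)) : A
      x_B : B
    (h (h (t x_B) (p (s) x_B)) x_B) : A
          (s) : A
          (f) : B
        (u (s) (f)) : B
      (t (u (s) (f))) : A
          x_B : B
        (t x_B) : A
        x_B : B
      (p (t x_B) x_B) : B
    (u (t (u (s) (f))) (p (t x_B) x_B)) : B
  (u (h (h (t x_B) (p (s) x_B)) x_B) (u (t (u (s) (f))) (p (t x_B) x_B))) : B
(u (t (r x_A)) (u (h (h (t x_B) (p (s) x_B)) x_B) (u (t (u (s) (f))) (p (t x_B) x_B)))) : B

well-sorted; sort = B


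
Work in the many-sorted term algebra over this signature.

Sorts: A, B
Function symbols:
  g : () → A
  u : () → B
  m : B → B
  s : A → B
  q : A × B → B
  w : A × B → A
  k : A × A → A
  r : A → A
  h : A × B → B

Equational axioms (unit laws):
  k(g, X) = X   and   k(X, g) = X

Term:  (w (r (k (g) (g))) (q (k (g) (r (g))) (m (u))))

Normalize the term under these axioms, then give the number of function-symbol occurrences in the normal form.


size = 8

1. (w (r (k (g) (g))) (q (k (g) (r (g))) (m (u))))  →  (w (r (g)) (q (k (g) (r (g))) (m (u))))
2. (w (r (g)) (q (k (g) (r (g))) (m (u))))  →  (w (r (g)) (q (r (g)) (m (u))))
normal form: (w (r (g)) (q (r (g)) (m (u))))


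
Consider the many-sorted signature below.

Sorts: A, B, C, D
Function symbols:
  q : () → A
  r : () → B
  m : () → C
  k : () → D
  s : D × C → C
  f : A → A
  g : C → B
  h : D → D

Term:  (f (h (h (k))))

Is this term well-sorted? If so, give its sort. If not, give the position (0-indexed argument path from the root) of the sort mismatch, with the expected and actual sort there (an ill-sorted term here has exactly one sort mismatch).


ill-sorted at position [0]: expected A, got D

      (k) : D
    (h (k)) : D
  (h (h (k))) : D
(f (h (h (k)))) : ✗ arg 0 at [0] has sort D, expected A


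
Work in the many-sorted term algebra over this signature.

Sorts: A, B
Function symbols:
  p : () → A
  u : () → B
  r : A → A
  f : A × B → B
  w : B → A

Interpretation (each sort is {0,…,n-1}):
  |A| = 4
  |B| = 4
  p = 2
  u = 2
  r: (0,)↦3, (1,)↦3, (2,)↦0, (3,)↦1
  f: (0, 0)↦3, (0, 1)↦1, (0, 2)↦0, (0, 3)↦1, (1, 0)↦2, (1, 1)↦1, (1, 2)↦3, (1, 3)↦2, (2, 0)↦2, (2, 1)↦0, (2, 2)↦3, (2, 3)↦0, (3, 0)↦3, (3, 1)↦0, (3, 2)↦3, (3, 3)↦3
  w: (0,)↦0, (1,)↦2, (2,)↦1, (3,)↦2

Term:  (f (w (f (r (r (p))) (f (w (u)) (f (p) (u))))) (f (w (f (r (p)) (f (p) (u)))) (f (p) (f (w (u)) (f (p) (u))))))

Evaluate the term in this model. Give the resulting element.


  p = 2
  (r (p)) = r(2,) = 0
  (r (r (p))) = r(0,) = 3
  u = 2
  (w (u)) = w(2,) = 1
  p = 2
  u = 2
  (f (p) (u)) = f(2, 2) = 3
  (f (w (u)) (f (p) (u))) = f(1, 3) = 2
  (f (r (r (p))) (f (w (u)) (f (p) (u)))) = f(3, 2) = 3
  (w (f (r (r (p))) (f (w (u)) (f (p) (u))))) = w(3,) = 2
  p = 2
  (r (p)) = r(2,) = 0
  p = 2
  u = 2
  (f (p) (u)) = f(2, 2) = 3
  (f (r (p)) (f (p) (u))) = f(0, 3) = 1
  (w (f (r (p)) (f (p) (u)))) = w(1,) = 2
  p = 2
  u = 2
  (w (u)) = w(2,) = 1
  p = 2
  u = 2
  (f (p) (u)) = f(2, 2) = 3
  (f (w (u)) (f (p) (u))) = f(1, 3) = 2
  (f (p) (f (w (u)) (f (p) (u)))) = f(2, 2) = 3
  (f (w (f (r (p)) (f (p) (u)))) (f (p) (f (w (u)) (f (p) (u))))) = f(2, 3) = 0
  (f (w (f (r (r (p))) (f (w (u)) (f (p) (u))))) (f (w (f (r (p)) (f (p) (u)))) (f (p) (f (w (u)) (f (p) (u)))))) = f(2, 0) = 2

value = 2
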